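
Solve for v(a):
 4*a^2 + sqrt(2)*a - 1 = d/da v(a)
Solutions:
 v(a) = C1 + 4*a^3/3 + sqrt(2)*a^2/2 - a


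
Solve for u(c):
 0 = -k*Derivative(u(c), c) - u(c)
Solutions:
 u(c) = C1*exp(-c/k)


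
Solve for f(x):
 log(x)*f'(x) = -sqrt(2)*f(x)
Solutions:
 f(x) = C1*exp(-sqrt(2)*li(x))


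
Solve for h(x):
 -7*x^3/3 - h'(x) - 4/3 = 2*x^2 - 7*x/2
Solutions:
 h(x) = C1 - 7*x^4/12 - 2*x^3/3 + 7*x^2/4 - 4*x/3


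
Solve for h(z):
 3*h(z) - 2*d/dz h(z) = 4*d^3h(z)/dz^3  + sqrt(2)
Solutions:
 h(z) = C1*exp(3^(1/3)*z*(-(27 + sqrt(753))^(1/3) + 2*3^(1/3)/(27 + sqrt(753))^(1/3))/12)*sin(3^(1/6)*z*(6/(27 + sqrt(753))^(1/3) + 3^(2/3)*(27 + sqrt(753))^(1/3))/12) + C2*exp(3^(1/3)*z*(-(27 + sqrt(753))^(1/3) + 2*3^(1/3)/(27 + sqrt(753))^(1/3))/12)*cos(3^(1/6)*z*(6/(27 + sqrt(753))^(1/3) + 3^(2/3)*(27 + sqrt(753))^(1/3))/12) + C3*exp(-3^(1/3)*z*(-(27 + sqrt(753))^(1/3) + 2*3^(1/3)/(27 + sqrt(753))^(1/3))/6) + sqrt(2)/3


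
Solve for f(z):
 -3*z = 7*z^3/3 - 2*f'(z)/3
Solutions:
 f(z) = C1 + 7*z^4/8 + 9*z^2/4


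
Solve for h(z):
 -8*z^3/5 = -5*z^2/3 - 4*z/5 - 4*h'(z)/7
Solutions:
 h(z) = C1 + 7*z^4/10 - 35*z^3/36 - 7*z^2/10


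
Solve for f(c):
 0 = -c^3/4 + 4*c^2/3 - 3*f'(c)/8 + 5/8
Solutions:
 f(c) = C1 - c^4/6 + 32*c^3/27 + 5*c/3


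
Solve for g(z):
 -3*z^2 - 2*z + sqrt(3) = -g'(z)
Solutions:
 g(z) = C1 + z^3 + z^2 - sqrt(3)*z


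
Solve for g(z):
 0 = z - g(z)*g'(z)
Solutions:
 g(z) = -sqrt(C1 + z^2)
 g(z) = sqrt(C1 + z^2)


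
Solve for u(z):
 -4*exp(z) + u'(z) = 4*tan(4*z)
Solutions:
 u(z) = C1 + 4*exp(z) - log(cos(4*z))


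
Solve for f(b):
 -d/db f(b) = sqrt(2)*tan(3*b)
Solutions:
 f(b) = C1 + sqrt(2)*log(cos(3*b))/3


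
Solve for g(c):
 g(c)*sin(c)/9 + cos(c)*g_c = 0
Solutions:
 g(c) = C1*cos(c)^(1/9)


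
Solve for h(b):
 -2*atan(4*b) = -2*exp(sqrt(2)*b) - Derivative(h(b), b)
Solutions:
 h(b) = C1 + 2*b*atan(4*b) - sqrt(2)*exp(sqrt(2)*b) - log(16*b^2 + 1)/4


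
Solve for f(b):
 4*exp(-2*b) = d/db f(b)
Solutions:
 f(b) = C1 - 2*exp(-2*b)


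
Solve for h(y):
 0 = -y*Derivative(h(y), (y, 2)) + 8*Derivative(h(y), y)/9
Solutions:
 h(y) = C1 + C2*y^(17/9)


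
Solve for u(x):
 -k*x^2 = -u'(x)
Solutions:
 u(x) = C1 + k*x^3/3


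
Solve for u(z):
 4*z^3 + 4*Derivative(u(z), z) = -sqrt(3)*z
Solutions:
 u(z) = C1 - z^4/4 - sqrt(3)*z^2/8


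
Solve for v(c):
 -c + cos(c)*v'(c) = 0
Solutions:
 v(c) = C1 + Integral(c/cos(c), c)


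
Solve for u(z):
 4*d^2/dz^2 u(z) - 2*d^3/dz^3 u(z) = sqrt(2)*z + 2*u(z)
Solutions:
 u(z) = C1*exp(z) + C2*exp(z*(1 - sqrt(5))/2) + C3*exp(z*(1 + sqrt(5))/2) - sqrt(2)*z/2


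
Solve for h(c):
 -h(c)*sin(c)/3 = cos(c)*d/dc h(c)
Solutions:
 h(c) = C1*cos(c)^(1/3)


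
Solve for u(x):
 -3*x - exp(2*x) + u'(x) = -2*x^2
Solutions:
 u(x) = C1 - 2*x^3/3 + 3*x^2/2 + exp(2*x)/2


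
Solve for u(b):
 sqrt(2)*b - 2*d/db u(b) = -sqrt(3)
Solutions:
 u(b) = C1 + sqrt(2)*b^2/4 + sqrt(3)*b/2


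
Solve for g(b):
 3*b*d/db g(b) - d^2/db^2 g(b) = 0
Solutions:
 g(b) = C1 + C2*erfi(sqrt(6)*b/2)


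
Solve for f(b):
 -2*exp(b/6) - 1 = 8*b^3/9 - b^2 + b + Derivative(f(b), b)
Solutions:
 f(b) = C1 - 2*b^4/9 + b^3/3 - b^2/2 - b - 12*exp(b/6)


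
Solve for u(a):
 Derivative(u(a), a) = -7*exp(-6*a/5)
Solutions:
 u(a) = C1 + 35*exp(-6*a/5)/6


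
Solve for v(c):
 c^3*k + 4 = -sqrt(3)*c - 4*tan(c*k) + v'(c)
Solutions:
 v(c) = C1 + c^4*k/4 + sqrt(3)*c^2/2 + 4*c + 4*Piecewise((-log(cos(c*k))/k, Ne(k, 0)), (0, True))


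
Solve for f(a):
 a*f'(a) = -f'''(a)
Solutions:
 f(a) = C1 + Integral(C2*airyai(-a) + C3*airybi(-a), a)


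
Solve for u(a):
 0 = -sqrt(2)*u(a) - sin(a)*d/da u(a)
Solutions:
 u(a) = C1*(cos(a) + 1)^(sqrt(2)/2)/(cos(a) - 1)^(sqrt(2)/2)


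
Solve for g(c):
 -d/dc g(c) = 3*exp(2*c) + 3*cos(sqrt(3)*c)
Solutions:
 g(c) = C1 - 3*exp(2*c)/2 - sqrt(3)*sin(sqrt(3)*c)


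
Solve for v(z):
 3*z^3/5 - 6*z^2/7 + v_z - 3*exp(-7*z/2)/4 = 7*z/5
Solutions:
 v(z) = C1 - 3*z^4/20 + 2*z^3/7 + 7*z^2/10 - 3*exp(-7*z/2)/14


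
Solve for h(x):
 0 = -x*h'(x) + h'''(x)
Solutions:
 h(x) = C1 + Integral(C2*airyai(x) + C3*airybi(x), x)


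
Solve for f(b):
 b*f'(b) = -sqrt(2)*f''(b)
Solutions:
 f(b) = C1 + C2*erf(2^(1/4)*b/2)


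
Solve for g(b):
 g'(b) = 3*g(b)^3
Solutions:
 g(b) = -sqrt(2)*sqrt(-1/(C1 + 3*b))/2
 g(b) = sqrt(2)*sqrt(-1/(C1 + 3*b))/2


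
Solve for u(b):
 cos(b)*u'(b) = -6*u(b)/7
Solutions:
 u(b) = C1*(sin(b) - 1)^(3/7)/(sin(b) + 1)^(3/7)


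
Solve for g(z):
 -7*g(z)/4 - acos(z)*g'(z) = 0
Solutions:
 g(z) = C1*exp(-7*Integral(1/acos(z), z)/4)


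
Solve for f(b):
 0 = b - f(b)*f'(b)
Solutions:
 f(b) = -sqrt(C1 + b^2)
 f(b) = sqrt(C1 + b^2)


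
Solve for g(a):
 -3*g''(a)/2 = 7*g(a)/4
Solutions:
 g(a) = C1*sin(sqrt(42)*a/6) + C2*cos(sqrt(42)*a/6)


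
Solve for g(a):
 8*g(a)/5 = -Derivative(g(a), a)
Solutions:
 g(a) = C1*exp(-8*a/5)


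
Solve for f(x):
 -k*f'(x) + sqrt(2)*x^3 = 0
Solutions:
 f(x) = C1 + sqrt(2)*x^4/(4*k)


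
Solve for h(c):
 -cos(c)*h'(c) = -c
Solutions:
 h(c) = C1 + Integral(c/cos(c), c)


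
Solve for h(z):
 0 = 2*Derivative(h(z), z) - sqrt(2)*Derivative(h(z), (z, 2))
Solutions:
 h(z) = C1 + C2*exp(sqrt(2)*z)


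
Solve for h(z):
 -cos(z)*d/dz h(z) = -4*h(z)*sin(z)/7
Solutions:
 h(z) = C1/cos(z)^(4/7)


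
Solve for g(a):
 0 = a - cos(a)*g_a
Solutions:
 g(a) = C1 + Integral(a/cos(a), a)


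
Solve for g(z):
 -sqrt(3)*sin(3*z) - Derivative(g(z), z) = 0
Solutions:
 g(z) = C1 + sqrt(3)*cos(3*z)/3


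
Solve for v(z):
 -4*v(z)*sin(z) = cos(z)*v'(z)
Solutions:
 v(z) = C1*cos(z)^4


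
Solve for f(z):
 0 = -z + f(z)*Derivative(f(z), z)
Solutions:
 f(z) = -sqrt(C1 + z^2)
 f(z) = sqrt(C1 + z^2)


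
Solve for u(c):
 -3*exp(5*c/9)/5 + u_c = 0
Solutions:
 u(c) = C1 + 27*exp(5*c/9)/25


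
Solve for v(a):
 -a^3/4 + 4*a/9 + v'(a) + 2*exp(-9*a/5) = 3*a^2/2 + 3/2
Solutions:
 v(a) = C1 + a^4/16 + a^3/2 - 2*a^2/9 + 3*a/2 + 10*exp(-9*a/5)/9


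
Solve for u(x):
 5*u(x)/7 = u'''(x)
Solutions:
 u(x) = C3*exp(5^(1/3)*7^(2/3)*x/7) + (C1*sin(sqrt(3)*5^(1/3)*7^(2/3)*x/14) + C2*cos(sqrt(3)*5^(1/3)*7^(2/3)*x/14))*exp(-5^(1/3)*7^(2/3)*x/14)


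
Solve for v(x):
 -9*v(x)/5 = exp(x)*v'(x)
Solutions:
 v(x) = C1*exp(9*exp(-x)/5)


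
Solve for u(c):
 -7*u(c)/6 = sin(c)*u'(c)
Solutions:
 u(c) = C1*(cos(c) + 1)^(7/12)/(cos(c) - 1)^(7/12)


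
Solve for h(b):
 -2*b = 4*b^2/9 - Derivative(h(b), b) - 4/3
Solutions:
 h(b) = C1 + 4*b^3/27 + b^2 - 4*b/3


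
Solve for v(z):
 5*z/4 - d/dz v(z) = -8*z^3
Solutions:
 v(z) = C1 + 2*z^4 + 5*z^2/8


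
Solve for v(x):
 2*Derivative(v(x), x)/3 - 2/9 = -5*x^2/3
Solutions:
 v(x) = C1 - 5*x^3/6 + x/3


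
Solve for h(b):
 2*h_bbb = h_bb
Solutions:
 h(b) = C1 + C2*b + C3*exp(b/2)


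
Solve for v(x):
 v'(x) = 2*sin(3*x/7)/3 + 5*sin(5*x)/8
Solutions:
 v(x) = C1 - 14*cos(3*x/7)/9 - cos(5*x)/8


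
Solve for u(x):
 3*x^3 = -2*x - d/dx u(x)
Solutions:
 u(x) = C1 - 3*x^4/4 - x^2


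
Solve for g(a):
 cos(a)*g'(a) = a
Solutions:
 g(a) = C1 + Integral(a/cos(a), a)


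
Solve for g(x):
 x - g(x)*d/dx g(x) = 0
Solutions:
 g(x) = -sqrt(C1 + x^2)
 g(x) = sqrt(C1 + x^2)


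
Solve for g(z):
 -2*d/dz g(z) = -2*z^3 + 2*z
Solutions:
 g(z) = C1 + z^4/4 - z^2/2


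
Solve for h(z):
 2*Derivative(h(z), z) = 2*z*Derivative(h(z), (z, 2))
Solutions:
 h(z) = C1 + C2*z^2


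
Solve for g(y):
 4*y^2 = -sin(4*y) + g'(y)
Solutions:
 g(y) = C1 + 4*y^3/3 - cos(4*y)/4


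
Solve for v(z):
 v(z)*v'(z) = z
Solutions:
 v(z) = -sqrt(C1 + z^2)
 v(z) = sqrt(C1 + z^2)


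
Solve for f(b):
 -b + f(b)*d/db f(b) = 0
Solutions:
 f(b) = -sqrt(C1 + b^2)
 f(b) = sqrt(C1 + b^2)


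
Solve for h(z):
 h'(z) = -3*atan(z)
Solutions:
 h(z) = C1 - 3*z*atan(z) + 3*log(z^2 + 1)/2


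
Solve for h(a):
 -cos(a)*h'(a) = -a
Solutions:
 h(a) = C1 + Integral(a/cos(a), a)


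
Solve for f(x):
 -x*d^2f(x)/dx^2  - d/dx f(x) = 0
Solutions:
 f(x) = C1 + C2*log(x)


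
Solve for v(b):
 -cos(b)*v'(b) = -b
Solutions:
 v(b) = C1 + Integral(b/cos(b), b)


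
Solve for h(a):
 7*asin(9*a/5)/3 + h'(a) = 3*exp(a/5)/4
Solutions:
 h(a) = C1 - 7*a*asin(9*a/5)/3 - 7*sqrt(25 - 81*a^2)/27 + 15*exp(a/5)/4


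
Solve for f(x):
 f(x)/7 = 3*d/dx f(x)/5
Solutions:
 f(x) = C1*exp(5*x/21)


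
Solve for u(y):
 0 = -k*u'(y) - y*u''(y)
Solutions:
 u(y) = C1 + y^(1 - re(k))*(C2*sin(log(y)*Abs(im(k))) + C3*cos(log(y)*im(k)))


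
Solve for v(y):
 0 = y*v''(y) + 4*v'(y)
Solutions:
 v(y) = C1 + C2/y^3


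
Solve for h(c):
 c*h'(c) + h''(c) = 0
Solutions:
 h(c) = C1 + C2*erf(sqrt(2)*c/2)


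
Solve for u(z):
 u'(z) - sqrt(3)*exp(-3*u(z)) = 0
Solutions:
 u(z) = log(C1 + 3*sqrt(3)*z)/3
 u(z) = log((-3^(1/3) - 3^(5/6)*I)*(C1 + sqrt(3)*z)^(1/3)/2)
 u(z) = log((-3^(1/3) + 3^(5/6)*I)*(C1 + sqrt(3)*z)^(1/3)/2)


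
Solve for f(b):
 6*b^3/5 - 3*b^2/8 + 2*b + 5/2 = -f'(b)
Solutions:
 f(b) = C1 - 3*b^4/10 + b^3/8 - b^2 - 5*b/2


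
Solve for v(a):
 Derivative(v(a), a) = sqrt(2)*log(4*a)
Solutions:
 v(a) = C1 + sqrt(2)*a*log(a) - sqrt(2)*a + 2*sqrt(2)*a*log(2)


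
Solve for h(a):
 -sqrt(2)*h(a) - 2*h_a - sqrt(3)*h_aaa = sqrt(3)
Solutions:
 h(a) = C1*exp(-2^(1/6)*a*(-2^(2/3)*3^(1/6)*(9 + sqrt(16*sqrt(3) + 81))^(1/3) + 4*3^(1/3)/(9 + sqrt(16*sqrt(3) + 81))^(1/3))/12)*sin(2^(1/6)*a*(4*3^(5/6)/(9 + sqrt(16*sqrt(3) + 81))^(1/3) + 6^(2/3)*(9 + sqrt(16*sqrt(3) + 81))^(1/3))/12) + C2*exp(-2^(1/6)*a*(-2^(2/3)*3^(1/6)*(9 + sqrt(16*sqrt(3) + 81))^(1/3) + 4*3^(1/3)/(9 + sqrt(16*sqrt(3) + 81))^(1/3))/12)*cos(2^(1/6)*a*(4*3^(5/6)/(9 + sqrt(16*sqrt(3) + 81))^(1/3) + 6^(2/3)*(9 + sqrt(16*sqrt(3) + 81))^(1/3))/12) + C3*exp(2^(1/6)*a*(-2^(2/3)*3^(1/6)*(9 + sqrt(16*sqrt(3) + 81))^(1/3) + 4*3^(1/3)/(9 + sqrt(16*sqrt(3) + 81))^(1/3))/6) - sqrt(6)/2


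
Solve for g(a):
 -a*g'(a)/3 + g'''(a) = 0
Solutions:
 g(a) = C1 + Integral(C2*airyai(3^(2/3)*a/3) + C3*airybi(3^(2/3)*a/3), a)


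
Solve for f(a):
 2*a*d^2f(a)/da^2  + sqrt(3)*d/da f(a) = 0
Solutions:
 f(a) = C1 + C2*a^(1 - sqrt(3)/2)


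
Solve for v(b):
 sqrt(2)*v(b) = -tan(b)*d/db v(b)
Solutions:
 v(b) = C1/sin(b)^(sqrt(2))


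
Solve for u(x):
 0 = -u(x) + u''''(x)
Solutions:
 u(x) = C1*exp(-x) + C2*exp(x) + C3*sin(x) + C4*cos(x)


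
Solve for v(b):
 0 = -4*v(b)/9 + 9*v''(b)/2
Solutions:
 v(b) = C1*exp(-2*sqrt(2)*b/9) + C2*exp(2*sqrt(2)*b/9)


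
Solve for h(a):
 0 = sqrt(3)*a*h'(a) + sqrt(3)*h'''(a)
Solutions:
 h(a) = C1 + Integral(C2*airyai(-a) + C3*airybi(-a), a)


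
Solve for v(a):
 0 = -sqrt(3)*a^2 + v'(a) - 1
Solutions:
 v(a) = C1 + sqrt(3)*a^3/3 + a


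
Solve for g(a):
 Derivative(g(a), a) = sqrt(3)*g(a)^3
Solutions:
 g(a) = -sqrt(2)*sqrt(-1/(C1 + sqrt(3)*a))/2
 g(a) = sqrt(2)*sqrt(-1/(C1 + sqrt(3)*a))/2


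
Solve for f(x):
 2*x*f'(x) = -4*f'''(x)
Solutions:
 f(x) = C1 + Integral(C2*airyai(-2^(2/3)*x/2) + C3*airybi(-2^(2/3)*x/2), x)


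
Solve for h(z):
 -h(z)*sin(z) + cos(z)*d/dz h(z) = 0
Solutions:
 h(z) = C1/cos(z)


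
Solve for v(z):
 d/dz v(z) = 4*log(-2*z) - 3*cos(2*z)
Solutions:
 v(z) = C1 + 4*z*log(-z) - 4*z + 4*z*log(2) - 3*sin(2*z)/2


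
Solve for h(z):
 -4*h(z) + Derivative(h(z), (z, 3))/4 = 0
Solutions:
 h(z) = C3*exp(2*2^(1/3)*z) + (C1*sin(2^(1/3)*sqrt(3)*z) + C2*cos(2^(1/3)*sqrt(3)*z))*exp(-2^(1/3)*z)


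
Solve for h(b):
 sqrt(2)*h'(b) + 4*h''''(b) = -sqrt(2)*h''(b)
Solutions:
 h(b) = C1 + C2*exp(-3^(1/3)*b*(-(9*sqrt(2) + sqrt(6)*sqrt(sqrt(2) + 27))^(1/3) + sqrt(2)*3^(1/3)/(9*sqrt(2) + sqrt(6)*sqrt(sqrt(2) + 27))^(1/3))/12)*sin(3^(1/6)*b*(3*sqrt(2)/(9*sqrt(2) + sqrt(6)*sqrt(sqrt(2) + 27))^(1/3) + 3^(2/3)*(9*sqrt(2) + sqrt(6)*sqrt(sqrt(2) + 27))^(1/3))/12) + C3*exp(-3^(1/3)*b*(-(9*sqrt(2) + sqrt(6)*sqrt(sqrt(2) + 27))^(1/3) + sqrt(2)*3^(1/3)/(9*sqrt(2) + sqrt(6)*sqrt(sqrt(2) + 27))^(1/3))/12)*cos(3^(1/6)*b*(3*sqrt(2)/(9*sqrt(2) + sqrt(6)*sqrt(sqrt(2) + 27))^(1/3) + 3^(2/3)*(9*sqrt(2) + sqrt(6)*sqrt(sqrt(2) + 27))^(1/3))/12) + C4*exp(3^(1/3)*b*(-(9*sqrt(2) + sqrt(6)*sqrt(sqrt(2) + 27))^(1/3) + sqrt(2)*3^(1/3)/(9*sqrt(2) + sqrt(6)*sqrt(sqrt(2) + 27))^(1/3))/6)


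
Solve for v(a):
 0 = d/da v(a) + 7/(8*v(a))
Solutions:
 v(a) = -sqrt(C1 - 7*a)/2
 v(a) = sqrt(C1 - 7*a)/2


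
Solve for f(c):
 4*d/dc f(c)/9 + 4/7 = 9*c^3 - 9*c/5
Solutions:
 f(c) = C1 + 81*c^4/16 - 81*c^2/40 - 9*c/7


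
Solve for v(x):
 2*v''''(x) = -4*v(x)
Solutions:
 v(x) = (C1*sin(2^(3/4)*x/2) + C2*cos(2^(3/4)*x/2))*exp(-2^(3/4)*x/2) + (C3*sin(2^(3/4)*x/2) + C4*cos(2^(3/4)*x/2))*exp(2^(3/4)*x/2)


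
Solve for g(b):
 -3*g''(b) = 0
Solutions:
 g(b) = C1 + C2*b


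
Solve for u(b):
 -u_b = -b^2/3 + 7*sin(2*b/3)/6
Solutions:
 u(b) = C1 + b^3/9 + 7*cos(2*b/3)/4


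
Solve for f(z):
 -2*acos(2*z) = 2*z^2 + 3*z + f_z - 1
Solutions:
 f(z) = C1 - 2*z^3/3 - 3*z^2/2 - 2*z*acos(2*z) + z + sqrt(1 - 4*z^2)


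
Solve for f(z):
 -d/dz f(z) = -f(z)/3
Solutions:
 f(z) = C1*exp(z/3)


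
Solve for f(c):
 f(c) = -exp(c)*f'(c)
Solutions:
 f(c) = C1*exp(exp(-c))


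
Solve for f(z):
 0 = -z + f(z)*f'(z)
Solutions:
 f(z) = -sqrt(C1 + z^2)
 f(z) = sqrt(C1 + z^2)


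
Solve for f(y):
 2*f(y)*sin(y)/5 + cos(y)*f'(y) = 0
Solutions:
 f(y) = C1*cos(y)^(2/5)


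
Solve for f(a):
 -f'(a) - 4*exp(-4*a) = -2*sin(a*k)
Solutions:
 f(a) = C1 + exp(-4*a) - 2*cos(a*k)/k


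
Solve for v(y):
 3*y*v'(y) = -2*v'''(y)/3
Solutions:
 v(y) = C1 + Integral(C2*airyai(-6^(2/3)*y/2) + C3*airybi(-6^(2/3)*y/2), y)


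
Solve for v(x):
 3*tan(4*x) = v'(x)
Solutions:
 v(x) = C1 - 3*log(cos(4*x))/4


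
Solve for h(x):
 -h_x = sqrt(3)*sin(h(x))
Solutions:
 h(x) = -acos((-C1 - exp(2*sqrt(3)*x))/(C1 - exp(2*sqrt(3)*x))) + 2*pi
 h(x) = acos((-C1 - exp(2*sqrt(3)*x))/(C1 - exp(2*sqrt(3)*x)))


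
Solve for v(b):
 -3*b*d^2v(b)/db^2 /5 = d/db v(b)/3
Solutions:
 v(b) = C1 + C2*b^(4/9)


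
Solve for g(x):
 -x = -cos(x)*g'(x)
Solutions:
 g(x) = C1 + Integral(x/cos(x), x)


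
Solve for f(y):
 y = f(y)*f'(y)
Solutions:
 f(y) = -sqrt(C1 + y^2)
 f(y) = sqrt(C1 + y^2)


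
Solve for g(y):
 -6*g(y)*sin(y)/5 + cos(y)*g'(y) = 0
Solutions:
 g(y) = C1/cos(y)^(6/5)


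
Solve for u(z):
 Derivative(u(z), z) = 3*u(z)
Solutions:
 u(z) = C1*exp(3*z)


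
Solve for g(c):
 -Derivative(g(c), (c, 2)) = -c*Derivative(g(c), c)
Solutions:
 g(c) = C1 + C2*erfi(sqrt(2)*c/2)


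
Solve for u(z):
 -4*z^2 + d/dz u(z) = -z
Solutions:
 u(z) = C1 + 4*z^3/3 - z^2/2


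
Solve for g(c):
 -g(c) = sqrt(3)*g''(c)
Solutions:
 g(c) = C1*sin(3^(3/4)*c/3) + C2*cos(3^(3/4)*c/3)


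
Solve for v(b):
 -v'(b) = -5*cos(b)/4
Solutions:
 v(b) = C1 + 5*sin(b)/4


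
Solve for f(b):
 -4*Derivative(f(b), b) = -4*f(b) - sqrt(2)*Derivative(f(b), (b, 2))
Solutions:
 f(b) = (C1*sin(sqrt(2)*b*sqrt(-1 + sqrt(2))) + C2*cos(sqrt(2)*b*sqrt(-1 + sqrt(2))))*exp(sqrt(2)*b)


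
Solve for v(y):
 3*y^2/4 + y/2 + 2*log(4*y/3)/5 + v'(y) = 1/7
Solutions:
 v(y) = C1 - y^3/4 - y^2/4 - 2*y*log(y)/5 - 4*y*log(2)/5 + 2*y*log(3)/5 + 19*y/35


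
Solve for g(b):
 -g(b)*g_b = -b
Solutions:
 g(b) = -sqrt(C1 + b^2)
 g(b) = sqrt(C1 + b^2)


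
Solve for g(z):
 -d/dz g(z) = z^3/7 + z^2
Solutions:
 g(z) = C1 - z^4/28 - z^3/3


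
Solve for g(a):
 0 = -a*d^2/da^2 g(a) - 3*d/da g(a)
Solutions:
 g(a) = C1 + C2/a^2


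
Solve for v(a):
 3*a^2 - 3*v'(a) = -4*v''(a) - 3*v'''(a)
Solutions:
 v(a) = C1 + C2*exp(a*(-2 + sqrt(13))/3) + C3*exp(-a*(2 + sqrt(13))/3) + a^3/3 + 4*a^2/3 + 50*a/9


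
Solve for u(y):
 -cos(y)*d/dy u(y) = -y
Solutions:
 u(y) = C1 + Integral(y/cos(y), y)


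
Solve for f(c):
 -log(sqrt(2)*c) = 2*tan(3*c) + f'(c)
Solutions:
 f(c) = C1 - c*log(c) - c*log(2)/2 + c + 2*log(cos(3*c))/3


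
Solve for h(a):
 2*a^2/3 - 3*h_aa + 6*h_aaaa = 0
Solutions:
 h(a) = C1 + C2*a + C3*exp(-sqrt(2)*a/2) + C4*exp(sqrt(2)*a/2) + a^4/54 + 4*a^2/9


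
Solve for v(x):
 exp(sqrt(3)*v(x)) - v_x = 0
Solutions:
 v(x) = sqrt(3)*(2*log(-1/(C1 + x)) - log(3))/6


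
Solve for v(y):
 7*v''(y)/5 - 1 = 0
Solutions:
 v(y) = C1 + C2*y + 5*y^2/14


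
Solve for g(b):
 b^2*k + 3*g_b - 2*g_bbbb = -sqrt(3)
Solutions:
 g(b) = C1 + C4*exp(2^(2/3)*3^(1/3)*b/2) - b^3*k/9 - sqrt(3)*b/3 + (C2*sin(2^(2/3)*3^(5/6)*b/4) + C3*cos(2^(2/3)*3^(5/6)*b/4))*exp(-2^(2/3)*3^(1/3)*b/4)


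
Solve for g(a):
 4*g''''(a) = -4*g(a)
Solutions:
 g(a) = (C1*sin(sqrt(2)*a/2) + C2*cos(sqrt(2)*a/2))*exp(-sqrt(2)*a/2) + (C3*sin(sqrt(2)*a/2) + C4*cos(sqrt(2)*a/2))*exp(sqrt(2)*a/2)


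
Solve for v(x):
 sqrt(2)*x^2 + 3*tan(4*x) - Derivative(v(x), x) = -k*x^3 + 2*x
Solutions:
 v(x) = C1 + k*x^4/4 + sqrt(2)*x^3/3 - x^2 - 3*log(cos(4*x))/4


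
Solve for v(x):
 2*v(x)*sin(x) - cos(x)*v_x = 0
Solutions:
 v(x) = C1/cos(x)^2


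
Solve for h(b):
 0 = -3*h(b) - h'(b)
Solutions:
 h(b) = C1*exp(-3*b)


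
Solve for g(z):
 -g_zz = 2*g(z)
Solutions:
 g(z) = C1*sin(sqrt(2)*z) + C2*cos(sqrt(2)*z)


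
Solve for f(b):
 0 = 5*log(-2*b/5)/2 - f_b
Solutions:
 f(b) = C1 + 5*b*log(-b)/2 + 5*b*(-log(5) - 1 + log(2))/2


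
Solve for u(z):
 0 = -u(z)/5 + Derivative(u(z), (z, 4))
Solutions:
 u(z) = C1*exp(-5^(3/4)*z/5) + C2*exp(5^(3/4)*z/5) + C3*sin(5^(3/4)*z/5) + C4*cos(5^(3/4)*z/5)


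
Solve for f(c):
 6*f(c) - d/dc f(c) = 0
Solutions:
 f(c) = C1*exp(6*c)


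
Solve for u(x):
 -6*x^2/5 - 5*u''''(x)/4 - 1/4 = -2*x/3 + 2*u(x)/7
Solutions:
 u(x) = -21*x^2/5 + 7*x/3 + (C1*sin(2^(1/4)*35^(3/4)*x/35) + C2*cos(2^(1/4)*35^(3/4)*x/35))*exp(-2^(1/4)*35^(3/4)*x/35) + (C3*sin(2^(1/4)*35^(3/4)*x/35) + C4*cos(2^(1/4)*35^(3/4)*x/35))*exp(2^(1/4)*35^(3/4)*x/35) - 7/8


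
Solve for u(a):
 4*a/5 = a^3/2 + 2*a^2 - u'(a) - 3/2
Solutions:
 u(a) = C1 + a^4/8 + 2*a^3/3 - 2*a^2/5 - 3*a/2


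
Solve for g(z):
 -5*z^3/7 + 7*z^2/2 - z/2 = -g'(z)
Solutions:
 g(z) = C1 + 5*z^4/28 - 7*z^3/6 + z^2/4


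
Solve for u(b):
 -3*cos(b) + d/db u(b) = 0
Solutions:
 u(b) = C1 + 3*sin(b)


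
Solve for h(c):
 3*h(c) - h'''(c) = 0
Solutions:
 h(c) = C3*exp(3^(1/3)*c) + (C1*sin(3^(5/6)*c/2) + C2*cos(3^(5/6)*c/2))*exp(-3^(1/3)*c/2)


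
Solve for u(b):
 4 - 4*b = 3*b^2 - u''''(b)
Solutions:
 u(b) = C1 + C2*b + C3*b^2 + C4*b^3 + b^6/120 + b^5/30 - b^4/6


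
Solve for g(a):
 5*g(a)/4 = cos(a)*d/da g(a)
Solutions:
 g(a) = C1*(sin(a) + 1)^(5/8)/(sin(a) - 1)^(5/8)


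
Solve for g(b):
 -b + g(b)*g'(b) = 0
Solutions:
 g(b) = -sqrt(C1 + b^2)
 g(b) = sqrt(C1 + b^2)


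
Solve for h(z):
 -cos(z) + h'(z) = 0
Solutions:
 h(z) = C1 + sin(z)


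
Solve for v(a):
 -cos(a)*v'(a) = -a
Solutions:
 v(a) = C1 + Integral(a/cos(a), a)


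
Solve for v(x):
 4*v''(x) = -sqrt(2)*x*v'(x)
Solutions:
 v(x) = C1 + C2*erf(2^(3/4)*x/4)


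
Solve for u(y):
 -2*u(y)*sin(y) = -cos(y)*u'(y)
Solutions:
 u(y) = C1/cos(y)^2


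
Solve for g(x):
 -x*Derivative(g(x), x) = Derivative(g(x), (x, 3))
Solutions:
 g(x) = C1 + Integral(C2*airyai(-x) + C3*airybi(-x), x)


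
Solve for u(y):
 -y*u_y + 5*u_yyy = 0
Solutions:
 u(y) = C1 + Integral(C2*airyai(5^(2/3)*y/5) + C3*airybi(5^(2/3)*y/5), y)


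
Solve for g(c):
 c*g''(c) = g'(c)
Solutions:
 g(c) = C1 + C2*c^2


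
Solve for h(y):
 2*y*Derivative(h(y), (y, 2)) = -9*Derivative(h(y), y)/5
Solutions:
 h(y) = C1 + C2*y^(1/10)


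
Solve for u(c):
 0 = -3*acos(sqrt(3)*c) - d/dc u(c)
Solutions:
 u(c) = C1 - 3*c*acos(sqrt(3)*c) + sqrt(3)*sqrt(1 - 3*c^2)


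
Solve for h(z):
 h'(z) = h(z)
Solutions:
 h(z) = C1*exp(z)


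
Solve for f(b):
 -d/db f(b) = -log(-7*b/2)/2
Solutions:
 f(b) = C1 + b*log(-b)/2 + b*(-1 - log(2) + log(7))/2


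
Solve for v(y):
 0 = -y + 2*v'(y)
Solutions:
 v(y) = C1 + y^2/4


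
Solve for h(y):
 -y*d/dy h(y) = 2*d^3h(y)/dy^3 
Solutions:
 h(y) = C1 + Integral(C2*airyai(-2^(2/3)*y/2) + C3*airybi(-2^(2/3)*y/2), y)


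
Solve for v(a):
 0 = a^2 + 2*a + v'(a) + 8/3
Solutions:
 v(a) = C1 - a^3/3 - a^2 - 8*a/3


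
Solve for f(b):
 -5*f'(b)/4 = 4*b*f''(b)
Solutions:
 f(b) = C1 + C2*b^(11/16)


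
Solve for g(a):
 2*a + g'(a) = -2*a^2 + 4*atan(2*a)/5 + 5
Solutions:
 g(a) = C1 - 2*a^3/3 - a^2 + 4*a*atan(2*a)/5 + 5*a - log(4*a^2 + 1)/5


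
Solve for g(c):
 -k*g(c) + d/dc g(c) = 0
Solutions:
 g(c) = C1*exp(c*k)


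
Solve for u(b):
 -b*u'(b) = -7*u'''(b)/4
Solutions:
 u(b) = C1 + Integral(C2*airyai(14^(2/3)*b/7) + C3*airybi(14^(2/3)*b/7), b)


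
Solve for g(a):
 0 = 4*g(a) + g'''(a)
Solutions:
 g(a) = C3*exp(-2^(2/3)*a) + (C1*sin(2^(2/3)*sqrt(3)*a/2) + C2*cos(2^(2/3)*sqrt(3)*a/2))*exp(2^(2/3)*a/2)


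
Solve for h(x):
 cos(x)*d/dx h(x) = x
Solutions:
 h(x) = C1 + Integral(x/cos(x), x)


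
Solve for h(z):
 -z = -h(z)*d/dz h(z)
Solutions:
 h(z) = -sqrt(C1 + z^2)
 h(z) = sqrt(C1 + z^2)


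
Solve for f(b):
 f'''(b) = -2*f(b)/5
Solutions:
 f(b) = C3*exp(-2^(1/3)*5^(2/3)*b/5) + (C1*sin(2^(1/3)*sqrt(3)*5^(2/3)*b/10) + C2*cos(2^(1/3)*sqrt(3)*5^(2/3)*b/10))*exp(2^(1/3)*5^(2/3)*b/10)


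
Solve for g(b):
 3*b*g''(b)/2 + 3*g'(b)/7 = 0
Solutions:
 g(b) = C1 + C2*b^(5/7)


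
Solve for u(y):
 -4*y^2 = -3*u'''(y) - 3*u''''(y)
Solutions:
 u(y) = C1 + C2*y + C3*y^2 + C4*exp(-y) + y^5/45 - y^4/9 + 4*y^3/9


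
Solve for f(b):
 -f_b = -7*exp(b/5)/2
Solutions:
 f(b) = C1 + 35*exp(b/5)/2


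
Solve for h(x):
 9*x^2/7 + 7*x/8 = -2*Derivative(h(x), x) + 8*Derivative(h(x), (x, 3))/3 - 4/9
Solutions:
 h(x) = C1 + C2*exp(-sqrt(3)*x/2) + C3*exp(sqrt(3)*x/2) - 3*x^3/14 - 7*x^2/32 - 122*x/63


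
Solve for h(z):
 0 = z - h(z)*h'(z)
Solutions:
 h(z) = -sqrt(C1 + z^2)
 h(z) = sqrt(C1 + z^2)


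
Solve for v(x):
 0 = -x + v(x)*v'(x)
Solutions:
 v(x) = -sqrt(C1 + x^2)
 v(x) = sqrt(C1 + x^2)


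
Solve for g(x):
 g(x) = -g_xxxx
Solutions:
 g(x) = (C1*sin(sqrt(2)*x/2) + C2*cos(sqrt(2)*x/2))*exp(-sqrt(2)*x/2) + (C3*sin(sqrt(2)*x/2) + C4*cos(sqrt(2)*x/2))*exp(sqrt(2)*x/2)


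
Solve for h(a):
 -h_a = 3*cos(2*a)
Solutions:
 h(a) = C1 - 3*sin(2*a)/2


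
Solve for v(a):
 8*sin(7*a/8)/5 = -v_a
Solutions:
 v(a) = C1 + 64*cos(7*a/8)/35


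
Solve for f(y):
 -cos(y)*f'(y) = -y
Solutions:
 f(y) = C1 + Integral(y/cos(y), y)


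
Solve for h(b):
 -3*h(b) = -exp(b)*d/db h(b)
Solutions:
 h(b) = C1*exp(-3*exp(-b))


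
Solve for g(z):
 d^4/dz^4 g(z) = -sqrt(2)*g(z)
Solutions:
 g(z) = (C1*sin(2^(5/8)*z/2) + C2*cos(2^(5/8)*z/2))*exp(-2^(5/8)*z/2) + (C3*sin(2^(5/8)*z/2) + C4*cos(2^(5/8)*z/2))*exp(2^(5/8)*z/2)


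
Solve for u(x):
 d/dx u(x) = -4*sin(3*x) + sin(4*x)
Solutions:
 u(x) = C1 + 4*cos(3*x)/3 - cos(4*x)/4


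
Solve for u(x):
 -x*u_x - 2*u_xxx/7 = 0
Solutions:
 u(x) = C1 + Integral(C2*airyai(-2^(2/3)*7^(1/3)*x/2) + C3*airybi(-2^(2/3)*7^(1/3)*x/2), x)


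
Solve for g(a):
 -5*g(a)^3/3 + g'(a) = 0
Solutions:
 g(a) = -sqrt(6)*sqrt(-1/(C1 + 5*a))/2
 g(a) = sqrt(6)*sqrt(-1/(C1 + 5*a))/2


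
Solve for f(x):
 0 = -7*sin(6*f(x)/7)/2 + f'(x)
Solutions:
 -7*x/2 + 7*log(cos(6*f(x)/7) - 1)/12 - 7*log(cos(6*f(x)/7) + 1)/12 = C1


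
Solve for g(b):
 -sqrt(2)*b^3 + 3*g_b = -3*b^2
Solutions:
 g(b) = C1 + sqrt(2)*b^4/12 - b^3/3


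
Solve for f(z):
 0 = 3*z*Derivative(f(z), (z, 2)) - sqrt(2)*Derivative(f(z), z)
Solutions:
 f(z) = C1 + C2*z^(sqrt(2)/3 + 1)


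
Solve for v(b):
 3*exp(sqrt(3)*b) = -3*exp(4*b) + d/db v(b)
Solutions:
 v(b) = C1 + 3*exp(4*b)/4 + sqrt(3)*exp(sqrt(3)*b)


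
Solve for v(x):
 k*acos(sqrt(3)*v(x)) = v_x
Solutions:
 Integral(1/acos(sqrt(3)*_y), (_y, v(x))) = C1 + k*x


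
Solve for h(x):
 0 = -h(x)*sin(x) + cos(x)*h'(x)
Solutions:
 h(x) = C1/cos(x)


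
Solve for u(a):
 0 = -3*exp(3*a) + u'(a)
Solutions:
 u(a) = C1 + exp(3*a)


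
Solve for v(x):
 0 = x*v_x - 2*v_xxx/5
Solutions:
 v(x) = C1 + Integral(C2*airyai(2^(2/3)*5^(1/3)*x/2) + C3*airybi(2^(2/3)*5^(1/3)*x/2), x)


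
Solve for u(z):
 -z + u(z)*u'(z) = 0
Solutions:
 u(z) = -sqrt(C1 + z^2)
 u(z) = sqrt(C1 + z^2)


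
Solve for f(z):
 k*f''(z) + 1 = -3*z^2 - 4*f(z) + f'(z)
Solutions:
 f(z) = C1*exp(z*(1 - sqrt(1 - 16*k))/(2*k)) + C2*exp(z*(sqrt(1 - 16*k) + 1)/(2*k)) + 3*k/8 - 3*z^2/4 - 3*z/8 - 11/32


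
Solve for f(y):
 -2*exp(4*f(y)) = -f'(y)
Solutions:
 f(y) = log(-(-1/(C1 + 8*y))^(1/4))
 f(y) = log(-1/(C1 + 8*y))/4
 f(y) = log(-I*(-1/(C1 + 8*y))^(1/4))
 f(y) = log(I*(-1/(C1 + 8*y))^(1/4))


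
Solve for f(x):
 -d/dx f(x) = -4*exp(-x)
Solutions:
 f(x) = C1 - 4*exp(-x)


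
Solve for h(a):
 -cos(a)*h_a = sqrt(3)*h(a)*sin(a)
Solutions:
 h(a) = C1*cos(a)^(sqrt(3))


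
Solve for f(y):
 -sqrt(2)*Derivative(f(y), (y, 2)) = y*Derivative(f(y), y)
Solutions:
 f(y) = C1 + C2*erf(2^(1/4)*y/2)


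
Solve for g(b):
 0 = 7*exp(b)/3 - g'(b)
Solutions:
 g(b) = C1 + 7*exp(b)/3


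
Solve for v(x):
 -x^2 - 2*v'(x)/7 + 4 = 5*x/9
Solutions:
 v(x) = C1 - 7*x^3/6 - 35*x^2/36 + 14*x


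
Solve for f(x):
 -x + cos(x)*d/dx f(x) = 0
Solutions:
 f(x) = C1 + Integral(x/cos(x), x)


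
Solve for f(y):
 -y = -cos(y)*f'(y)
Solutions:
 f(y) = C1 + Integral(y/cos(y), y)


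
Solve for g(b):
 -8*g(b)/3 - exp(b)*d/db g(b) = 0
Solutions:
 g(b) = C1*exp(8*exp(-b)/3)


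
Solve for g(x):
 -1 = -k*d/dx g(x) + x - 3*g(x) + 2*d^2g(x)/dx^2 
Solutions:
 g(x) = C1*exp(x*(k - sqrt(k^2 + 24))/4) + C2*exp(x*(k + sqrt(k^2 + 24))/4) - k/9 + x/3 + 1/3


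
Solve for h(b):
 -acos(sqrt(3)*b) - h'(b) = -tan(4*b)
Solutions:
 h(b) = C1 - b*acos(sqrt(3)*b) + sqrt(3)*sqrt(1 - 3*b^2)/3 - log(cos(4*b))/4


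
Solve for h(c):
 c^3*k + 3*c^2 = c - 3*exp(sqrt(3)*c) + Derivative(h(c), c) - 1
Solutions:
 h(c) = C1 + c^4*k/4 + c^3 - c^2/2 + c + sqrt(3)*exp(sqrt(3)*c)


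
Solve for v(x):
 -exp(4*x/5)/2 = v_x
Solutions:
 v(x) = C1 - 5*exp(4*x/5)/8


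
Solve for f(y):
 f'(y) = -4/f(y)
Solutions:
 f(y) = -sqrt(C1 - 8*y)
 f(y) = sqrt(C1 - 8*y)


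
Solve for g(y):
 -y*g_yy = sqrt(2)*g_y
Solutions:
 g(y) = C1 + C2*y^(1 - sqrt(2))


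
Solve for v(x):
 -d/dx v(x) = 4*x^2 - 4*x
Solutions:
 v(x) = C1 - 4*x^3/3 + 2*x^2


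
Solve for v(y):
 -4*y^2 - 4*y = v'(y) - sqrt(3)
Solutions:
 v(y) = C1 - 4*y^3/3 - 2*y^2 + sqrt(3)*y


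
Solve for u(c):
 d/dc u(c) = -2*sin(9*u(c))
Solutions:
 u(c) = -acos((-C1 - exp(36*c))/(C1 - exp(36*c)))/9 + 2*pi/9
 u(c) = acos((-C1 - exp(36*c))/(C1 - exp(36*c)))/9


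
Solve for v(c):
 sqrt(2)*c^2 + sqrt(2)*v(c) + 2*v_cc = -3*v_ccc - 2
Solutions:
 v(c) = C1*exp(c*(-8 + 8*2^(1/3)/(16 + 243*sqrt(2) + sqrt(-256 + (16 + 243*sqrt(2))^2))^(1/3) + 2^(2/3)*(16 + 243*sqrt(2) + sqrt(-256 + (16 + 243*sqrt(2))^2))^(1/3))/36)*sin(2^(1/3)*sqrt(3)*c*(-2^(1/3)*(16 + 243*sqrt(2) + 27*sqrt(-256/729 + (16/27 + 9*sqrt(2))^2))^(1/3) + 8/(16 + 243*sqrt(2) + 27*sqrt(-256/729 + (16/27 + 9*sqrt(2))^2))^(1/3))/36) + C2*exp(c*(-8 + 8*2^(1/3)/(16 + 243*sqrt(2) + sqrt(-256 + (16 + 243*sqrt(2))^2))^(1/3) + 2^(2/3)*(16 + 243*sqrt(2) + sqrt(-256 + (16 + 243*sqrt(2))^2))^(1/3))/36)*cos(2^(1/3)*sqrt(3)*c*(-2^(1/3)*(16 + 243*sqrt(2) + 27*sqrt(-256/729 + (16/27 + 9*sqrt(2))^2))^(1/3) + 8/(16 + 243*sqrt(2) + 27*sqrt(-256/729 + (16/27 + 9*sqrt(2))^2))^(1/3))/36) + C3*exp(-c*(8*2^(1/3)/(16 + 243*sqrt(2) + sqrt(-256 + (16 + 243*sqrt(2))^2))^(1/3) + 4 + 2^(2/3)*(16 + 243*sqrt(2) + sqrt(-256 + (16 + 243*sqrt(2))^2))^(1/3))/18) - c^2 + sqrt(2)


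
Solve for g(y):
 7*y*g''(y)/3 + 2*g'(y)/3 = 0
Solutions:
 g(y) = C1 + C2*y^(5/7)


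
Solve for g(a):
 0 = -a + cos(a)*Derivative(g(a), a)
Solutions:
 g(a) = C1 + Integral(a/cos(a), a)


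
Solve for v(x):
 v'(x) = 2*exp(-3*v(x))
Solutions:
 v(x) = log(C1 + 6*x)/3
 v(x) = log((-3^(1/3) - 3^(5/6)*I)*(C1 + 2*x)^(1/3)/2)
 v(x) = log((-3^(1/3) + 3^(5/6)*I)*(C1 + 2*x)^(1/3)/2)


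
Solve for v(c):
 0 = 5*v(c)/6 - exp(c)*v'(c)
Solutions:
 v(c) = C1*exp(-5*exp(-c)/6)


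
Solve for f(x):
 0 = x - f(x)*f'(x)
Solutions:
 f(x) = -sqrt(C1 + x^2)
 f(x) = sqrt(C1 + x^2)


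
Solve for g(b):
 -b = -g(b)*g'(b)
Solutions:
 g(b) = -sqrt(C1 + b^2)
 g(b) = sqrt(C1 + b^2)


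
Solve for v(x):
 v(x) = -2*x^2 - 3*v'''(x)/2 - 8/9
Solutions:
 v(x) = C3*exp(-2^(1/3)*3^(2/3)*x/3) - 2*x^2 + (C1*sin(2^(1/3)*3^(1/6)*x/2) + C2*cos(2^(1/3)*3^(1/6)*x/2))*exp(2^(1/3)*3^(2/3)*x/6) - 8/9


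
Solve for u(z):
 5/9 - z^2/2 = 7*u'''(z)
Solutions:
 u(z) = C1 + C2*z + C3*z^2 - z^5/840 + 5*z^3/378


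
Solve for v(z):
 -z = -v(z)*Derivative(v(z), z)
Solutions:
 v(z) = -sqrt(C1 + z^2)
 v(z) = sqrt(C1 + z^2)


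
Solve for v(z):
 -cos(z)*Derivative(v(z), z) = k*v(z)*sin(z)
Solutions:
 v(z) = C1*exp(k*log(cos(z)))


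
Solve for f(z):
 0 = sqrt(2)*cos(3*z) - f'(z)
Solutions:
 f(z) = C1 + sqrt(2)*sin(3*z)/3


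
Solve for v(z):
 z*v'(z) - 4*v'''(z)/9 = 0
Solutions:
 v(z) = C1 + Integral(C2*airyai(2^(1/3)*3^(2/3)*z/2) + C3*airybi(2^(1/3)*3^(2/3)*z/2), z)


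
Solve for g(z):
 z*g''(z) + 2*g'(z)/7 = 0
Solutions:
 g(z) = C1 + C2*z^(5/7)


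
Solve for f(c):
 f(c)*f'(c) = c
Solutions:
 f(c) = -sqrt(C1 + c^2)
 f(c) = sqrt(C1 + c^2)


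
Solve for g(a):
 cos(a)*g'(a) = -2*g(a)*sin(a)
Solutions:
 g(a) = C1*cos(a)^2


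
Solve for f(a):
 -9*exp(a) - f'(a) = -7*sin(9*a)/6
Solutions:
 f(a) = C1 - 9*exp(a) - 7*cos(9*a)/54


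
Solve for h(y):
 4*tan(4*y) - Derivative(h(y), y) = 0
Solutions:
 h(y) = C1 - log(cos(4*y))


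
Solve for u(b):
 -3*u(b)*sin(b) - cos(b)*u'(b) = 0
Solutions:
 u(b) = C1*cos(b)^3


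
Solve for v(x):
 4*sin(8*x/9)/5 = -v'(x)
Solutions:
 v(x) = C1 + 9*cos(8*x/9)/10


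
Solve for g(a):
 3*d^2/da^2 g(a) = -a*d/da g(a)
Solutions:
 g(a) = C1 + C2*erf(sqrt(6)*a/6)


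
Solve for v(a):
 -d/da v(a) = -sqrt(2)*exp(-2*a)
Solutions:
 v(a) = C1 - sqrt(2)*exp(-2*a)/2


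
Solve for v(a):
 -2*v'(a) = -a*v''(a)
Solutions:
 v(a) = C1 + C2*a^3


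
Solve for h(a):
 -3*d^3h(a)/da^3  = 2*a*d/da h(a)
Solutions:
 h(a) = C1 + Integral(C2*airyai(-2^(1/3)*3^(2/3)*a/3) + C3*airybi(-2^(1/3)*3^(2/3)*a/3), a)


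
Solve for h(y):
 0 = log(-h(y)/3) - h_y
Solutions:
 -Integral(1/(log(-_y) - log(3)), (_y, h(y))) = C1 - y


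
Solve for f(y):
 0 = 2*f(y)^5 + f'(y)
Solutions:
 f(y) = -I*(1/(C1 + 8*y))^(1/4)
 f(y) = I*(1/(C1 + 8*y))^(1/4)
 f(y) = -(1/(C1 + 8*y))^(1/4)
 f(y) = (1/(C1 + 8*y))^(1/4)


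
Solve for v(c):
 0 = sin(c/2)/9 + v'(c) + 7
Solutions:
 v(c) = C1 - 7*c + 2*cos(c/2)/9


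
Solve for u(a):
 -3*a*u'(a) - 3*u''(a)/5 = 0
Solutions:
 u(a) = C1 + C2*erf(sqrt(10)*a/2)


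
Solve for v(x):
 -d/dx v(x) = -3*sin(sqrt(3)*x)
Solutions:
 v(x) = C1 - sqrt(3)*cos(sqrt(3)*x)


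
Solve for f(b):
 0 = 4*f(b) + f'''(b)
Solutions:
 f(b) = C3*exp(-2^(2/3)*b) + (C1*sin(2^(2/3)*sqrt(3)*b/2) + C2*cos(2^(2/3)*sqrt(3)*b/2))*exp(2^(2/3)*b/2)


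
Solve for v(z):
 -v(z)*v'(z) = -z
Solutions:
 v(z) = -sqrt(C1 + z^2)
 v(z) = sqrt(C1 + z^2)


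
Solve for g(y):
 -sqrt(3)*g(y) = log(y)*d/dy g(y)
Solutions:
 g(y) = C1*exp(-sqrt(3)*li(y))


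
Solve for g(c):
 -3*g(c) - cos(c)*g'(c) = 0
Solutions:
 g(c) = C1*(sin(c) - 1)^(3/2)/(sin(c) + 1)^(3/2)


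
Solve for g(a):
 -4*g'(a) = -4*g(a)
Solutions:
 g(a) = C1*exp(a)


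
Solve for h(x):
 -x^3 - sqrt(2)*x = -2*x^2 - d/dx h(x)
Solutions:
 h(x) = C1 + x^4/4 - 2*x^3/3 + sqrt(2)*x^2/2


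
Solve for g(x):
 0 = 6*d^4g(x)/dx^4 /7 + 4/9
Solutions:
 g(x) = C1 + C2*x + C3*x^2 + C4*x^3 - 7*x^4/324


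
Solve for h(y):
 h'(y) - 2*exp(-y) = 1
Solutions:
 h(y) = C1 + y - 2*exp(-y)


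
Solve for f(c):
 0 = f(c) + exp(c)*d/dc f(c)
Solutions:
 f(c) = C1*exp(exp(-c))


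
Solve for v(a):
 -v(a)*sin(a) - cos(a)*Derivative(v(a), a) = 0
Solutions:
 v(a) = C1*cos(a)


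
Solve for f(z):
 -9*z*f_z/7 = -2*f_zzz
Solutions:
 f(z) = C1 + Integral(C2*airyai(42^(2/3)*z/14) + C3*airybi(42^(2/3)*z/14), z)


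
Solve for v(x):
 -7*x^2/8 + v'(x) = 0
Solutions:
 v(x) = C1 + 7*x^3/24


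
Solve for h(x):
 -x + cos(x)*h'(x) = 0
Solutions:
 h(x) = C1 + Integral(x/cos(x), x)


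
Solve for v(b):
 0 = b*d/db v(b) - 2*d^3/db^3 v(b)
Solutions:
 v(b) = C1 + Integral(C2*airyai(2^(2/3)*b/2) + C3*airybi(2^(2/3)*b/2), b)


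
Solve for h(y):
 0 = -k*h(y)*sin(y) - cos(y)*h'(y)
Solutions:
 h(y) = C1*exp(k*log(cos(y)))


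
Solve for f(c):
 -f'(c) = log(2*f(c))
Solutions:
 Integral(1/(log(_y) + log(2)), (_y, f(c))) = C1 - c


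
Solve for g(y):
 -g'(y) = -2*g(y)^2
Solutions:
 g(y) = -1/(C1 + 2*y)


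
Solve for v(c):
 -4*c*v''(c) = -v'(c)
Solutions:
 v(c) = C1 + C2*c^(5/4)


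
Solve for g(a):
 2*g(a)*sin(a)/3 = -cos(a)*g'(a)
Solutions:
 g(a) = C1*cos(a)^(2/3)


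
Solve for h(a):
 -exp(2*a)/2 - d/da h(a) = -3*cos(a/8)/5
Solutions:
 h(a) = C1 - exp(2*a)/4 + 24*sin(a/8)/5


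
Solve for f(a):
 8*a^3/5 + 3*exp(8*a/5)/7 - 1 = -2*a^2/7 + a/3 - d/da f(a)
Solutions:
 f(a) = C1 - 2*a^4/5 - 2*a^3/21 + a^2/6 + a - 15*exp(8*a/5)/56


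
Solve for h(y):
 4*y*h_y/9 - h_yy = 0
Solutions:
 h(y) = C1 + C2*erfi(sqrt(2)*y/3)


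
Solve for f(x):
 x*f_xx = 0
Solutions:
 f(x) = C1 + C2*x


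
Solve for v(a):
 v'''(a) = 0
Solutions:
 v(a) = C1 + C2*a + C3*a^2


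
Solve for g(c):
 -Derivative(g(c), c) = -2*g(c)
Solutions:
 g(c) = C1*exp(2*c)


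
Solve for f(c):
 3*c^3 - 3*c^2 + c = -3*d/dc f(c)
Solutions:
 f(c) = C1 - c^4/4 + c^3/3 - c^2/6


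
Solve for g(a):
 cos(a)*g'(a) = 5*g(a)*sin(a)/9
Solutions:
 g(a) = C1/cos(a)^(5/9)


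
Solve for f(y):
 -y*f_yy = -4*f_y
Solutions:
 f(y) = C1 + C2*y^5


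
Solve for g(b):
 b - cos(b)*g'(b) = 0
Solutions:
 g(b) = C1 + Integral(b/cos(b), b)


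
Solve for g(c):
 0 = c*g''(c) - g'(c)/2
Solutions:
 g(c) = C1 + C2*c^(3/2)


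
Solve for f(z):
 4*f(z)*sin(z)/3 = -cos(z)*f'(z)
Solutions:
 f(z) = C1*cos(z)^(4/3)


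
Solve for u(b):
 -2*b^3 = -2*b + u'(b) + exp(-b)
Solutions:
 u(b) = C1 - b^4/2 + b^2 + exp(-b)


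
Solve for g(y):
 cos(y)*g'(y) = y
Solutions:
 g(y) = C1 + Integral(y/cos(y), y)


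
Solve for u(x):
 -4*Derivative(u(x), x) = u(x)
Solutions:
 u(x) = C1*exp(-x/4)


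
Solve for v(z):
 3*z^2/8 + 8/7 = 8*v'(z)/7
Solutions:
 v(z) = C1 + 7*z^3/64 + z


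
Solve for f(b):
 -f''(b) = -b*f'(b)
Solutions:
 f(b) = C1 + C2*erfi(sqrt(2)*b/2)


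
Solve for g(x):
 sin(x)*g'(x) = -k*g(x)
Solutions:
 g(x) = C1*exp(k*(-log(cos(x) - 1) + log(cos(x) + 1))/2)


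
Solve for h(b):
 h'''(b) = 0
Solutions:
 h(b) = C1 + C2*b + C3*b^2


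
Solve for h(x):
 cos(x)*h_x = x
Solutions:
 h(x) = C1 + Integral(x/cos(x), x)


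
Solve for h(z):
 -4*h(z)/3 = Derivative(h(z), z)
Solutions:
 h(z) = C1*exp(-4*z/3)


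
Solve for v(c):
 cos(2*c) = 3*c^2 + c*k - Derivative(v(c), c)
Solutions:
 v(c) = C1 + c^3 + c^2*k/2 - sin(2*c)/2


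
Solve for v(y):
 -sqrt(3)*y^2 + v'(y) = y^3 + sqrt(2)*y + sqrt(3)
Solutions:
 v(y) = C1 + y^4/4 + sqrt(3)*y^3/3 + sqrt(2)*y^2/2 + sqrt(3)*y


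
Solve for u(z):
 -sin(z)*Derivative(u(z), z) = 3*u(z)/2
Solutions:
 u(z) = C1*(cos(z) + 1)^(3/4)/(cos(z) - 1)^(3/4)


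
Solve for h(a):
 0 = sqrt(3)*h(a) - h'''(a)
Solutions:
 h(a) = C3*exp(3^(1/6)*a) + (C1*sin(3^(2/3)*a/2) + C2*cos(3^(2/3)*a/2))*exp(-3^(1/6)*a/2)


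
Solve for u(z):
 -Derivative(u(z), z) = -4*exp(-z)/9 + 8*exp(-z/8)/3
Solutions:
 u(z) = C1 - 4*exp(-z)/9 + 64*exp(-z/8)/3


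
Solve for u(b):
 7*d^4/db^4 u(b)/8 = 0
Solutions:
 u(b) = C1 + C2*b + C3*b^2 + C4*b^3


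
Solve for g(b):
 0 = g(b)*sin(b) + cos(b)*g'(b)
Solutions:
 g(b) = C1*cos(b)


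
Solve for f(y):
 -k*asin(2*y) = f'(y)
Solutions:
 f(y) = C1 - k*(y*asin(2*y) + sqrt(1 - 4*y^2)/2)


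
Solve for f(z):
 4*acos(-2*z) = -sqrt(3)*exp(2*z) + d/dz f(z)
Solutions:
 f(z) = C1 + 4*z*acos(-2*z) + 2*sqrt(1 - 4*z^2) + sqrt(3)*exp(2*z)/2


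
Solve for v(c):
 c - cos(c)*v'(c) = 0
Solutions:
 v(c) = C1 + Integral(c/cos(c), c)


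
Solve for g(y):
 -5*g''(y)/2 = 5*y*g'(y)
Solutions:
 g(y) = C1 + C2*erf(y)


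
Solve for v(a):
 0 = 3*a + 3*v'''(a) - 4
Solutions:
 v(a) = C1 + C2*a + C3*a^2 - a^4/24 + 2*a^3/9


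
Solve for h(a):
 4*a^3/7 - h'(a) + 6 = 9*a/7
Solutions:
 h(a) = C1 + a^4/7 - 9*a^2/14 + 6*a


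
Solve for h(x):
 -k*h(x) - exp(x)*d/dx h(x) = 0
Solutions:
 h(x) = C1*exp(k*exp(-x))


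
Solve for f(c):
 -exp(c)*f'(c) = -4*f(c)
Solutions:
 f(c) = C1*exp(-4*exp(-c))


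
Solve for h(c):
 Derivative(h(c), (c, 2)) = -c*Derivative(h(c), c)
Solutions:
 h(c) = C1 + C2*erf(sqrt(2)*c/2)


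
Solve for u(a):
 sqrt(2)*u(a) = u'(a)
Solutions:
 u(a) = C1*exp(sqrt(2)*a)


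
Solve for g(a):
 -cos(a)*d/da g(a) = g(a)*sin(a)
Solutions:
 g(a) = C1*cos(a)


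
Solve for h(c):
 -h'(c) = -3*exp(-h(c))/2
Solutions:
 h(c) = log(C1 + 3*c/2)


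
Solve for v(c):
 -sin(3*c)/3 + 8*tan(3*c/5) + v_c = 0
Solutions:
 v(c) = C1 + 40*log(cos(3*c/5))/3 - cos(3*c)/9


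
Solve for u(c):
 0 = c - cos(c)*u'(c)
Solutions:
 u(c) = C1 + Integral(c/cos(c), c)


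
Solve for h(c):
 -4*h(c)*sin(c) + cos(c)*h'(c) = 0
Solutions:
 h(c) = C1/cos(c)^4


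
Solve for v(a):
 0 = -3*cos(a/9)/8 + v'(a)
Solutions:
 v(a) = C1 + 27*sin(a/9)/8


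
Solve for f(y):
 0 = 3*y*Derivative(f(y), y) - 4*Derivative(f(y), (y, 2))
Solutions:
 f(y) = C1 + C2*erfi(sqrt(6)*y/4)


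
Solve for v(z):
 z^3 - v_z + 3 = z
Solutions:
 v(z) = C1 + z^4/4 - z^2/2 + 3*z


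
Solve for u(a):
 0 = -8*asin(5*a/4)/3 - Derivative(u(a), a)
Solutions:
 u(a) = C1 - 8*a*asin(5*a/4)/3 - 8*sqrt(16 - 25*a^2)/15


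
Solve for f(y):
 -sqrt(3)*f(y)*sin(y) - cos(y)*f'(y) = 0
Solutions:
 f(y) = C1*cos(y)^(sqrt(3))


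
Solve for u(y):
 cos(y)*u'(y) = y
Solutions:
 u(y) = C1 + Integral(y/cos(y), y)


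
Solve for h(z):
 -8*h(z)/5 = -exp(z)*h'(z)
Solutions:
 h(z) = C1*exp(-8*exp(-z)/5)


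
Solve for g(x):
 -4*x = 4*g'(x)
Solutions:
 g(x) = C1 - x^2/2


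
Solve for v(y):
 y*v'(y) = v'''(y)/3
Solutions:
 v(y) = C1 + Integral(C2*airyai(3^(1/3)*y) + C3*airybi(3^(1/3)*y), y)


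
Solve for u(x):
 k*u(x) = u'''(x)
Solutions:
 u(x) = C1*exp(k^(1/3)*x) + C2*exp(k^(1/3)*x*(-1 + sqrt(3)*I)/2) + C3*exp(-k^(1/3)*x*(1 + sqrt(3)*I)/2)


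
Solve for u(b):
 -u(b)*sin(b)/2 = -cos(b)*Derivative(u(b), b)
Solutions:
 u(b) = C1/sqrt(cos(b))


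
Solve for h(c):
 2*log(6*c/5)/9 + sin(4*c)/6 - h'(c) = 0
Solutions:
 h(c) = C1 + 2*c*log(c)/9 - 2*c*log(5)/9 - 2*c/9 + 2*c*log(6)/9 - cos(4*c)/24


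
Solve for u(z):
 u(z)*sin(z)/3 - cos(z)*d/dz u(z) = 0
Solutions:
 u(z) = C1/cos(z)^(1/3)


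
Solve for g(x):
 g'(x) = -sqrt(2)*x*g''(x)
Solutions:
 g(x) = C1 + C2*x^(1 - sqrt(2)/2)


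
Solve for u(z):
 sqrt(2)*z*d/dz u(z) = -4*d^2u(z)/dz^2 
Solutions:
 u(z) = C1 + C2*erf(2^(3/4)*z/4)


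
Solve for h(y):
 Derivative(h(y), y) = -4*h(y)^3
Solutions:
 h(y) = -sqrt(2)*sqrt(-1/(C1 - 4*y))/2
 h(y) = sqrt(2)*sqrt(-1/(C1 - 4*y))/2
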